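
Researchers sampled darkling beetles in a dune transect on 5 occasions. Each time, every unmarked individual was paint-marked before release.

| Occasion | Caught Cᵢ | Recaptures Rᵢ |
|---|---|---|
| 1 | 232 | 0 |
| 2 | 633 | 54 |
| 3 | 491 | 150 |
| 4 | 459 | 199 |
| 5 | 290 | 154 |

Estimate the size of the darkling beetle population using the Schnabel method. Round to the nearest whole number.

Marked at large before each occasion: Mᵢ = Σⱼ<ᵢ (Cⱼ − Rⱼ) → M1=0, M2=232, M3=811, M4=1152, M5=1412
Σ MᵢCᵢ = 0·232 + 232·633 + 811·491 + 1152·459 + 1412·290 = 0 + 146856 + 398201 + 528768 + 409480 = 1483305
Σ Rᵢ = 0 + 54 + 150 + 199 + 154 = 557
N̂ = 1483305 / 557 ≈ 2663.0 → 2663

N ≈ 2663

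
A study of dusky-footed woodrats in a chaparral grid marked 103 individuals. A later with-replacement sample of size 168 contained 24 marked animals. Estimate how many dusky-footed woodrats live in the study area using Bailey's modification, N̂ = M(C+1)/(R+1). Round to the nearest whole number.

N ≈ 696

N̂ = 103·(168+1)/(24+1) = 103·169/25 = 17407/25 ≈ 696.3 → 696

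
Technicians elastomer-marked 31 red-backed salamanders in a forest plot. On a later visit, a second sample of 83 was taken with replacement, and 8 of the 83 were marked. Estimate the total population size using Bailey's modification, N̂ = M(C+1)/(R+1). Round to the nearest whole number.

N̂ = 31·(83+1)/(8+1) = 31·84/9 = 2604/9 ≈ 289.3 → 289

N ≈ 289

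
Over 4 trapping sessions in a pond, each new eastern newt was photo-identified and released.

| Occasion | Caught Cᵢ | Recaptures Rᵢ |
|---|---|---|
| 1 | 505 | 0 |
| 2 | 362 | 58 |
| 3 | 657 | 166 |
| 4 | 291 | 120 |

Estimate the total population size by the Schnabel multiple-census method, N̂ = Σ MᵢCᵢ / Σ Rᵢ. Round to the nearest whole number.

Marked at large before each occasion: Mᵢ = Σⱼ<ᵢ (Cⱼ − Rⱼ) → M1=0, M2=505, M3=809, M4=1300
Σ MᵢCᵢ = 0·505 + 505·362 + 809·657 + 1300·291 = 0 + 182810 + 531513 + 378300 = 1092623
Σ Rᵢ = 0 + 58 + 166 + 120 = 344
N̂ = 1092623 / 344 ≈ 3176.2 → 3176

N ≈ 3176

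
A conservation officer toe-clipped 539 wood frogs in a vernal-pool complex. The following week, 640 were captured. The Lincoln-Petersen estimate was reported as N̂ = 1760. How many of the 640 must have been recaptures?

From N = M·C/R: R = M·C / N = 539·640 / 1760 = 344960 / 1760 = 196.

R = 196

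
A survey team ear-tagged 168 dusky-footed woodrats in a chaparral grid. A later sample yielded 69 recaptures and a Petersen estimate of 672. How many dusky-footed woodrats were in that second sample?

From N = M·C/R: C = N·R / M = 672·69 / 168 = 46368 / 168 = 276.

C = 276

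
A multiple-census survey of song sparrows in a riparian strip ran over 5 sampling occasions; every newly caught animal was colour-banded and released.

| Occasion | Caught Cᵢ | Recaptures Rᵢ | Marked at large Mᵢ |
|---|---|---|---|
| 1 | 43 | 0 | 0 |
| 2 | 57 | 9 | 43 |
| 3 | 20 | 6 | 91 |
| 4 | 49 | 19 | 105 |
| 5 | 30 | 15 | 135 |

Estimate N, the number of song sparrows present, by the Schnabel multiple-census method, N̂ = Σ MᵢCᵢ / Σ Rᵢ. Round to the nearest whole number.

N ≈ 275

Σ MᵢCᵢ = 0·43 + 43·57 + 91·20 + 105·49 + 135·30 = 0 + 2451 + 1820 + 5145 + 4050 = 13466
Σ Rᵢ = 0 + 9 + 6 + 19 + 15 = 49
N̂ = 13466 / 49 ≈ 274.8 → 275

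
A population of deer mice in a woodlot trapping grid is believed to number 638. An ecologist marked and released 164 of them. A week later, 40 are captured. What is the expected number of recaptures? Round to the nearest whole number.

expected recaptures ≈ 10

Expected recaptures E[R] = M·C / N.
E[R] = 164 × 40 / 638 = 6560 / 638 ≈ 10.3 → 10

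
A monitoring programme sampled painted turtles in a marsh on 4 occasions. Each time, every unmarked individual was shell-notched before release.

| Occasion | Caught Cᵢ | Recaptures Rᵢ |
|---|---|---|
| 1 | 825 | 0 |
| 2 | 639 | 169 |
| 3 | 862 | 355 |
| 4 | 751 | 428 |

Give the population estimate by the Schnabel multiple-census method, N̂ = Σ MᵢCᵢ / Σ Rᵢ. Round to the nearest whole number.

Marked at large before each occasion: Mᵢ = Σⱼ<ᵢ (Cⱼ − Rⱼ) → M1=0, M2=825, M3=1295, M4=1802
Σ MᵢCᵢ = 0·825 + 825·639 + 1295·862 + 1802·751 = 0 + 527175 + 1116290 + 1353302 = 2996767
Σ Rᵢ = 0 + 169 + 355 + 428 = 952
N̂ = 2996767 / 952 ≈ 3147.9 → 3148

N ≈ 3148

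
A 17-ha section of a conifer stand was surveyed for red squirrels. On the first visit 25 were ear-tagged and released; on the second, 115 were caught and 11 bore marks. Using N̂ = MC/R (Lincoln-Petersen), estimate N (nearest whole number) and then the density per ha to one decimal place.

density ≈ 15.4 red squirrels per ha

N̂ = 25·115/11 = 2875/11 ≈ 261.4 → 261
Density = N̂ / area = 261 / 17 ≈ 15.35 → 15.4 per ha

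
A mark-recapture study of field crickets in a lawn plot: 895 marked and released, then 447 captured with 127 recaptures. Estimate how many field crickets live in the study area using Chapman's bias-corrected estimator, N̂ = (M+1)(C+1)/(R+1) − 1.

N̂ = (895+1)(447+1)/(127+1) − 1 = 896·448/128 − 1
= 401408/128 − 1 = 3136 − 1 = 3135

N = 3135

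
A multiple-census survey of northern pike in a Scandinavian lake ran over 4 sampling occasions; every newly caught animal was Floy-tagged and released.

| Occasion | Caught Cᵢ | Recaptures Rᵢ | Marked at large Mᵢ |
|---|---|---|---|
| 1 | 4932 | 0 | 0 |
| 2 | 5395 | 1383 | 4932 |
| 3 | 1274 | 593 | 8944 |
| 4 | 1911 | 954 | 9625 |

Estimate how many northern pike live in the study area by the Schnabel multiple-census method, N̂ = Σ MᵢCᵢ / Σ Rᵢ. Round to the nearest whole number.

Σ MᵢCᵢ = 0·4932 + 4932·5395 + 8944·1274 + 9625·1911 = 0 + 26608140 + 11394656 + 18393375 = 56396171
Σ Rᵢ = 0 + 1383 + 593 + 954 = 2930
N̂ = 56396171 / 2930 ≈ 19247.8 → 19248

N ≈ 19,248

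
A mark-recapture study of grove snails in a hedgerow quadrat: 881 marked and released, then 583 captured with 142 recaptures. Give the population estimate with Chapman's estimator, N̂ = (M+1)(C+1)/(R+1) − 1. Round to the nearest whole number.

N̂ = (881+1)(583+1)/(142+1) − 1 = 882·584/143 − 1
= 515088/143 − 1 ≈ 3602.0 − 1 ≈ 3601.0 → 3601

N ≈ 3601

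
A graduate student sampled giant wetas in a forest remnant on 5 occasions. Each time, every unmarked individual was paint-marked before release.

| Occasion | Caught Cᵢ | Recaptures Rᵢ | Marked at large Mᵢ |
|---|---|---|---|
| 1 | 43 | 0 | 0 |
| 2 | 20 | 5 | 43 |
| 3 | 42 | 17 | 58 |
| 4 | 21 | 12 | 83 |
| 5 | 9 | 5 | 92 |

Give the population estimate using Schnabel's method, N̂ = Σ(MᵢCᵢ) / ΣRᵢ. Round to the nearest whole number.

N ≈ 150

Σ MᵢCᵢ = 0·43 + 43·20 + 58·42 + 83·21 + 92·9 = 0 + 860 + 2436 + 1743 + 828 = 5867
Σ Rᵢ = 0 + 5 + 17 + 12 + 5 = 39
N̂ = 5867 / 39 ≈ 150.4 → 150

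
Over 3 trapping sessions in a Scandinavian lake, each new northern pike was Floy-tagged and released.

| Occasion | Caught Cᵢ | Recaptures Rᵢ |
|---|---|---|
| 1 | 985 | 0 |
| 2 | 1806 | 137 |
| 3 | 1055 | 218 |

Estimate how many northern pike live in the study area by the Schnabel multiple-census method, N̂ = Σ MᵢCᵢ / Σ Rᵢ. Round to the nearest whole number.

N ≈ 12,898

Marked at large before each occasion: Mᵢ = Σⱼ<ᵢ (Cⱼ − Rⱼ) → M1=0, M2=985, M3=2654
Σ MᵢCᵢ = 0·985 + 985·1806 + 2654·1055 = 0 + 1778910 + 2799970 = 4578880
Σ Rᵢ = 0 + 137 + 218 = 355
N̂ = 4578880 / 355 ≈ 12898.3 → 12898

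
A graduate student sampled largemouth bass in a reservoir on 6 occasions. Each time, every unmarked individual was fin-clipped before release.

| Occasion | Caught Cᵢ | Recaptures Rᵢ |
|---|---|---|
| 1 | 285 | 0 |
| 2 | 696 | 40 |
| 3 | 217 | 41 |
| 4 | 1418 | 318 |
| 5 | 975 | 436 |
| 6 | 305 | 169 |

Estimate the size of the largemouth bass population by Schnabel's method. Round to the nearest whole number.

N ≈ 4969

Marked at large before each occasion: Mᵢ = Σⱼ<ᵢ (Cⱼ − Rⱼ) → M1=0, M2=285, M3=941, M4=1117, M5=2217, M6=2756
Σ MᵢCᵢ = 0·285 + 285·696 + 941·217 + 1117·1418 + 2217·975 + 2756·305 = 0 + 198360 + 204197 + 1583906 + 2161575 + 840580 = 4988618
Σ Rᵢ = 0 + 40 + 41 + 318 + 436 + 169 = 1004
N̂ = 4988618 / 1004 ≈ 4968.7 → 4969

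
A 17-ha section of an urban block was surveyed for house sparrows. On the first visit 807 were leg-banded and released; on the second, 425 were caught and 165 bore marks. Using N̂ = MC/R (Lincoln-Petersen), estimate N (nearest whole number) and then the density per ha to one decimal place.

density ≈ 122.3 house sparrows per ha

N̂ = 807·425/165 = 342975/165 ≈ 2078.6 → 2079
Density = N̂ / area = 2079 / 17 ≈ 122.29 → 122.3 per ha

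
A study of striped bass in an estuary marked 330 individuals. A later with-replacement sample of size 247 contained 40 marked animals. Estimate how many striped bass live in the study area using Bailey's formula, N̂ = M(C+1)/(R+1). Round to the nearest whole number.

N ≈ 1996

N̂ = 330·(247+1)/(40+1) = 330·248/41 = 81840/41 ≈ 1996.1 → 1996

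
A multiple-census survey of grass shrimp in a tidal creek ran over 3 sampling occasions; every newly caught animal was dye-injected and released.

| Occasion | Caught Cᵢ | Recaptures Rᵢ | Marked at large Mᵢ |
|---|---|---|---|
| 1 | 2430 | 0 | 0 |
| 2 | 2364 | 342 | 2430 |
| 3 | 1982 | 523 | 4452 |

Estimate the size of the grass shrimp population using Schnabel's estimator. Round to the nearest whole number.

N ≈ 16,842

Σ MᵢCᵢ = 0·2430 + 2430·2364 + 4452·1982 = 0 + 5744520 + 8823864 = 14568384
Σ Rᵢ = 0 + 342 + 523 = 865
N̂ = 14568384 / 865 ≈ 16842.1 → 16842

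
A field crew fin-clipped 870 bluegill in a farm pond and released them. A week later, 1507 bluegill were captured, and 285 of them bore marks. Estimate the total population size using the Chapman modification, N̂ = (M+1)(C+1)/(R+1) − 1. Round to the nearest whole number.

N̂ = (870+1)(1507+1)/(285+1) − 1 = 871·1508/286 − 1
= 1313468/286 − 1 ≈ 4592.5 − 1 ≈ 4591.5 → 4592

N ≈ 4592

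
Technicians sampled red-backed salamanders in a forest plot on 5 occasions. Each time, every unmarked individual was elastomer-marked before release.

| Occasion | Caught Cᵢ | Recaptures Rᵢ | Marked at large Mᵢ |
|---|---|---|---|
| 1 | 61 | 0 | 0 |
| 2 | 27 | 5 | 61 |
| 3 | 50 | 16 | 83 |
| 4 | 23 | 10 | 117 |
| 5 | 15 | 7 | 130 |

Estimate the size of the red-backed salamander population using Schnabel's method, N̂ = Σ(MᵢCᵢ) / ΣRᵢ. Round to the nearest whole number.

N ≈ 275

Σ MᵢCᵢ = 0·61 + 61·27 + 83·50 + 117·23 + 130·15 = 0 + 1647 + 4150 + 2691 + 1950 = 10438
Σ Rᵢ = 0 + 5 + 16 + 10 + 7 = 38
N̂ = 10438 / 38 ≈ 274.7 → 275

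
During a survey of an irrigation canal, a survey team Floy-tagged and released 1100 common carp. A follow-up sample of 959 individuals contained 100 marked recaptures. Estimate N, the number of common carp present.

If marked individuals mix randomly, R/C ≈ M/N, giving N ≈ M·C/R.
N = (1100 × 959) / 100 = 1054900 / 100 = 10549

N = 10,549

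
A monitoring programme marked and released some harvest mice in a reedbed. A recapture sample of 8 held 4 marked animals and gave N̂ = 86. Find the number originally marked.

M = 43

From N = M·C/R: M = N·R / C = 86·4 / 8 = 344 / 8 = 43.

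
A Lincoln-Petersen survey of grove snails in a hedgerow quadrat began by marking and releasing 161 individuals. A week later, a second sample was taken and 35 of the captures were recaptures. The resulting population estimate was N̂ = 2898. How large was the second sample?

C = 630

From N = M·C/R: C = N·R / M = 2898·35 / 161 = 101430 / 161 = 630.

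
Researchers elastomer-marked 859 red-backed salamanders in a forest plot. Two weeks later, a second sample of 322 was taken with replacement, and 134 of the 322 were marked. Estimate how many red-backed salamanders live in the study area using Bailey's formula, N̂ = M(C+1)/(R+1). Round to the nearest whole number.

N ≈ 2055

N̂ = 859·(322+1)/(134+1) = 859·323/135 = 277457/135 ≈ 2055.2 → 2055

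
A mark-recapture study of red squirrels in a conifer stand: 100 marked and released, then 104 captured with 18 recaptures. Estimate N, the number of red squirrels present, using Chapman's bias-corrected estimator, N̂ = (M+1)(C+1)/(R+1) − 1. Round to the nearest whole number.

N̂ = (100+1)(104+1)/(18+1) − 1 = 101·105/19 − 1
= 10605/19 − 1 ≈ 558.2 − 1 ≈ 557.2 → 557

N ≈ 557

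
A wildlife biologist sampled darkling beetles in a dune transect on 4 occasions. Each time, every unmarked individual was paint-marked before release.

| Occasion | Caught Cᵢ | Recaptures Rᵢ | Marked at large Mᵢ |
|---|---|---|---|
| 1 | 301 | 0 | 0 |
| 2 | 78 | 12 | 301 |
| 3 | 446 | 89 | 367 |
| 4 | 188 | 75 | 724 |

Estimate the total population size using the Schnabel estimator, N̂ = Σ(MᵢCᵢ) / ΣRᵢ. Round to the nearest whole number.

N ≈ 1837

Σ MᵢCᵢ = 0·301 + 301·78 + 367·446 + 724·188 = 0 + 23478 + 163682 + 136112 = 323272
Σ Rᵢ = 0 + 12 + 89 + 75 = 176
N̂ = 323272 / 176 ≈ 1836.8 → 1837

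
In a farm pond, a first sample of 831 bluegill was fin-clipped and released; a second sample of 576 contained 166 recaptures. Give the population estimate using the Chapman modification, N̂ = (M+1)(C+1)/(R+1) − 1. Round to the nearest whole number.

N̂ = (831+1)(576+1)/(166+1) − 1 = 832·577/167 − 1
= 480064/167 − 1 ≈ 2874.6 − 1 ≈ 2873.6 → 2874

N ≈ 2874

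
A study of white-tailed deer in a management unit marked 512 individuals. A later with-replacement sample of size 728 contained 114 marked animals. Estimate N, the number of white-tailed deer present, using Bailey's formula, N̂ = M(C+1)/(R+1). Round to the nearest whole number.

N̂ = 512·(728+1)/(114+1) = 512·729/115 = 373248/115 ≈ 3245.6 → 3246

N ≈ 3246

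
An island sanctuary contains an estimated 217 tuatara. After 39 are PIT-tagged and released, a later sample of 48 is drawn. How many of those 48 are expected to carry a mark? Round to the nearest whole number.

The marked fraction of the population is 39/217, so in a sample of 48 expect C·(M/N) marked.
E[R] = 39 × 48 / 217 = 1872 / 217 ≈ 8.6 → 9

expected recaptures ≈ 9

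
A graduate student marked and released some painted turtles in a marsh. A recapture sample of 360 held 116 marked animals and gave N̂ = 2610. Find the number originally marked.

M = 841

From N = M·C/R: M = N·R / C = 2610·116 / 360 = 302760 / 360 = 841.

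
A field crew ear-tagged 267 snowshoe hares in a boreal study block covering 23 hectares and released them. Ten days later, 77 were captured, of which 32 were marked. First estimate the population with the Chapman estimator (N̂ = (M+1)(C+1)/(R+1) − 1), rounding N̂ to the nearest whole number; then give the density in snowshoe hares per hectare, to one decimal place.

density ≈ 27.5 snowshoe hares per hectare

N̂ = 268·78/33 − 1 = 20904/33 − 1 ≈ 632.45 → 632
Density = N̂ / area = 632 / 23 ≈ 27.48 → 27.5 per hectare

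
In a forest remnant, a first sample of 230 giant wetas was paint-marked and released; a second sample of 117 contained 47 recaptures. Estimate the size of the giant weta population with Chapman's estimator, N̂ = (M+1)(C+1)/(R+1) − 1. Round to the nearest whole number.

N̂ = (230+1)(117+1)/(47+1) − 1 = 231·118/48 − 1
= 27258/48 − 1 ≈ 567.9 − 1 ≈ 566.9 → 567

N ≈ 567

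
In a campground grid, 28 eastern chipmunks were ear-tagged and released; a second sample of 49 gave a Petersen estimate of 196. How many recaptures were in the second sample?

R = 7

From N = M·C/R: R = M·C / N = 28·49 / 196 = 1372 / 196 = 7.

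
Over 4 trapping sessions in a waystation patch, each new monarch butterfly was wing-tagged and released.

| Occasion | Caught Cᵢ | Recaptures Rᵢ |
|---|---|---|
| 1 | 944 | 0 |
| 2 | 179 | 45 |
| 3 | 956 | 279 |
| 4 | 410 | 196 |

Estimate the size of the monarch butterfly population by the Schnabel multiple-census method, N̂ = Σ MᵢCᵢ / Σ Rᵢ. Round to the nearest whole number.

N ≈ 3691

Marked at large before each occasion: Mᵢ = Σⱼ<ᵢ (Cⱼ − Rⱼ) → M1=0, M2=944, M3=1078, M4=1755
Σ MᵢCᵢ = 0·944 + 944·179 + 1078·956 + 1755·410 = 0 + 168976 + 1030568 + 719550 = 1919094
Σ Rᵢ = 0 + 45 + 279 + 196 = 520
N̂ = 1919094 / 520 ≈ 3690.6 → 3691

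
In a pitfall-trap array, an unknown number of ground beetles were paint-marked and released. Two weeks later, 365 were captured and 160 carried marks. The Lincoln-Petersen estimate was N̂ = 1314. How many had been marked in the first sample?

M = 576

From N = M·C/R: M = N·R / C = 1314·160 / 365 = 210240 / 365 = 576.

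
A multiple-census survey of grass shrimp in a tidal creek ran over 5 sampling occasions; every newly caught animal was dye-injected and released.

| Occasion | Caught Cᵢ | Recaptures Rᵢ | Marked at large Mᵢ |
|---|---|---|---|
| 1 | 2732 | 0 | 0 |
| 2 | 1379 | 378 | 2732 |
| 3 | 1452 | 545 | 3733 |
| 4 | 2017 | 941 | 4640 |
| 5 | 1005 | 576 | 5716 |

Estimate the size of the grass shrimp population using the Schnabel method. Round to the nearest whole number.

Σ MᵢCᵢ = 0·2732 + 2732·1379 + 3733·1452 + 4640·2017 + 5716·1005 = 0 + 3767428 + 5420316 + 9358880 + 5744580 = 24291204
Σ Rᵢ = 0 + 378 + 545 + 941 + 576 = 2440
N̂ = 24291204 / 2440 ≈ 9955.4 → 9955

N ≈ 9955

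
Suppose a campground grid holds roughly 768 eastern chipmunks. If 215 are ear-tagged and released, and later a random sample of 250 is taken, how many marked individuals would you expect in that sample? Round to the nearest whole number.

expected recaptures ≈ 70

Expected recaptures E[R] = M·C / N.
E[R] = 215 × 250 / 768 = 53750 / 768 ≈ 70.0 → 70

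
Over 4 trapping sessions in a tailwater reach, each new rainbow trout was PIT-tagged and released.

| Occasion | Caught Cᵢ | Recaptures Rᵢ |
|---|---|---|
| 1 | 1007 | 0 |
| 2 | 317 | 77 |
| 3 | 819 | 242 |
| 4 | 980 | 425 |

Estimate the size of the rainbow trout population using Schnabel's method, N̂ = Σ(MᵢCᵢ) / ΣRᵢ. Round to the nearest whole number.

Marked at large before each occasion: Mᵢ = Σⱼ<ᵢ (Cⱼ − Rⱼ) → M1=0, M2=1007, M3=1247, M4=1824
Σ MᵢCᵢ = 0·1007 + 1007·317 + 1247·819 + 1824·980 = 0 + 319219 + 1021293 + 1787520 = 3128032
Σ Rᵢ = 0 + 77 + 242 + 425 = 744
N̂ = 3128032 / 744 ≈ 4204.3 → 4204

N ≈ 4204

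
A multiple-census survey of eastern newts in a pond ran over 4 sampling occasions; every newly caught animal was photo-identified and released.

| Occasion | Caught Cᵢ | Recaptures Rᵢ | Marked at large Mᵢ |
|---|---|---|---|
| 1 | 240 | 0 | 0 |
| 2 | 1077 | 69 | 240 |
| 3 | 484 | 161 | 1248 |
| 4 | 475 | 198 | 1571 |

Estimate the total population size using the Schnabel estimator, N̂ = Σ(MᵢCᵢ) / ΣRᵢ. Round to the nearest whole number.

N ≈ 3759

Σ MᵢCᵢ = 0·240 + 240·1077 + 1248·484 + 1571·475 = 0 + 258480 + 604032 + 746225 = 1608737
Σ Rᵢ = 0 + 69 + 161 + 198 = 428
N̂ = 1608737 / 428 ≈ 3758.7 → 3759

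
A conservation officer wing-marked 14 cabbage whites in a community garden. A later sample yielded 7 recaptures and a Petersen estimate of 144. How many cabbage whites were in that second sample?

C = 72

From N = M·C/R: C = N·R / M = 144·7 / 14 = 1008 / 14 = 72.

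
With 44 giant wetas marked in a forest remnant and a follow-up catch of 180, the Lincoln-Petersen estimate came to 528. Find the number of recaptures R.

From N = M·C/R: R = M·C / N = 44·180 / 528 = 7920 / 528 = 15.

R = 15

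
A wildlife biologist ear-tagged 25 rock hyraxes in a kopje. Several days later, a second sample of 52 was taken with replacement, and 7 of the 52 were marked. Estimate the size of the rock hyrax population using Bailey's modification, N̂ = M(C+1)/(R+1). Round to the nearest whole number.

N̂ = 25·(52+1)/(7+1) = 25·53/8 = 1325/8 ≈ 165.6 → 166

N ≈ 166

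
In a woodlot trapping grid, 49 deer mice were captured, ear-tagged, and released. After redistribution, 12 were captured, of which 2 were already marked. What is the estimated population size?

N = 294

If marked individuals mix randomly, R/C ≈ M/N, giving N ≈ M·C/R.
N = (49 × 12) / 2 = 588 / 2 = 294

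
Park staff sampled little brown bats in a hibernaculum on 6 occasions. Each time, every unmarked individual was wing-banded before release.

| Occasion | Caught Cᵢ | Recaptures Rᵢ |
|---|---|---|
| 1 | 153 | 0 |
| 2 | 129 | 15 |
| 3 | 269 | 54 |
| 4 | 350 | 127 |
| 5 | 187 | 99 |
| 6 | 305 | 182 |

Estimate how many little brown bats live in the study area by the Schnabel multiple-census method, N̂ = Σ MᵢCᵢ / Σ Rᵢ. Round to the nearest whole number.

Marked at large before each occasion: Mᵢ = Σⱼ<ᵢ (Cⱼ − Rⱼ) → M1=0, M2=153, M3=267, M4=482, M5=705, M6=793
Σ MᵢCᵢ = 0·153 + 153·129 + 267·269 + 482·350 + 705·187 + 793·305 = 0 + 19737 + 71823 + 168700 + 131835 + 241865 = 633960
Σ Rᵢ = 0 + 15 + 54 + 127 + 99 + 182 = 477
N̂ = 633960 / 477 ≈ 1329.1 → 1329

N ≈ 1329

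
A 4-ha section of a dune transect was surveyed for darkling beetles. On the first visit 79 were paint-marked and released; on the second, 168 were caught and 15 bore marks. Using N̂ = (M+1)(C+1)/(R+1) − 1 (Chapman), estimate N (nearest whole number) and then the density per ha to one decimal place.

density ≈ 211.0 darkling beetles per ha

N̂ = 80·169/16 − 1 = 13520/16 − 1 = 844
Density = N̂ / area = 844 / 4 = 211.0 per ha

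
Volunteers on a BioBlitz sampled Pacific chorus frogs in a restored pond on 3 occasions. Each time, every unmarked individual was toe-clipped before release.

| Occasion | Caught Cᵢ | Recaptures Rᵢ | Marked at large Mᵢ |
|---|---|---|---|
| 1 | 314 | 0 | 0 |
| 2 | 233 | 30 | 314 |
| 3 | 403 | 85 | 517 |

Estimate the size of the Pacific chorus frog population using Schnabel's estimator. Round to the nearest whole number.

N ≈ 2448

Σ MᵢCᵢ = 0·314 + 314·233 + 517·403 = 0 + 73162 + 208351 = 281513
Σ Rᵢ = 0 + 30 + 85 = 115
N̂ = 281513 / 115 ≈ 2447.9 → 2448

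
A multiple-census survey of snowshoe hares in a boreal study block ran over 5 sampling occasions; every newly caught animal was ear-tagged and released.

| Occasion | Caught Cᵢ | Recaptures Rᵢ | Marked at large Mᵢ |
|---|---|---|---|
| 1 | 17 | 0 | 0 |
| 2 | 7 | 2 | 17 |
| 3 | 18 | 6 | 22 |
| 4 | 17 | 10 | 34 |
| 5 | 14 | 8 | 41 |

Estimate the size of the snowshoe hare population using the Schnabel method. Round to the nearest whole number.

Σ MᵢCᵢ = 0·17 + 17·7 + 22·18 + 34·17 + 41·14 = 0 + 119 + 396 + 578 + 574 = 1667
Σ Rᵢ = 0 + 2 + 6 + 10 + 8 = 26
N̂ = 1667 / 26 ≈ 64.1 → 64

N ≈ 64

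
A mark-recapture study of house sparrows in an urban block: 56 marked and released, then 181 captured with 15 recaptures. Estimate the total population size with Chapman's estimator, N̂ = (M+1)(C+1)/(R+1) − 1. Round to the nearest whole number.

N ≈ 647

N̂ = (56+1)(181+1)/(15+1) − 1 = 57·182/16 − 1
= 10374/16 − 1 ≈ 648.4 − 1 ≈ 647.4 → 647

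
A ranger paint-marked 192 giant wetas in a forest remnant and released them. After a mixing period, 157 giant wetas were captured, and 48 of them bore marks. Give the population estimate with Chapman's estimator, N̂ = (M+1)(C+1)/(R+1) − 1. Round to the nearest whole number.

N ≈ 621

N̂ = (192+1)(157+1)/(48+1) − 1 = 193·158/49 − 1
= 30494/49 − 1 ≈ 622.3 − 1 ≈ 621.3 → 621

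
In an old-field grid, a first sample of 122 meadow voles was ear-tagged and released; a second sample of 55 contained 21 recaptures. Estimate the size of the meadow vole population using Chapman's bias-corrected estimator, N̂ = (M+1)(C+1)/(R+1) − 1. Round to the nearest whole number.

N ≈ 312

N̂ = (122+1)(55+1)/(21+1) − 1 = 123·56/22 − 1
= 6888/22 − 1 ≈ 313.1 − 1 ≈ 312.1 → 312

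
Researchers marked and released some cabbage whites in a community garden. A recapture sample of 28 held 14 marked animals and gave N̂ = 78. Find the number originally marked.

M = 39

From N = M·C/R: M = N·R / C = 78·14 / 28 = 1092 / 28 = 39.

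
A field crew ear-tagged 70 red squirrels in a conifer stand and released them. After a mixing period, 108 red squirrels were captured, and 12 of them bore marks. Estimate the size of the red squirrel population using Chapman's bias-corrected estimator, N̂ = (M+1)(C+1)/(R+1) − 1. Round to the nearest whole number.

N ≈ 594

N̂ = (70+1)(108+1)/(12+1) − 1 = 71·109/13 − 1
= 7739/13 − 1 ≈ 595.3 − 1 ≈ 594.3 → 594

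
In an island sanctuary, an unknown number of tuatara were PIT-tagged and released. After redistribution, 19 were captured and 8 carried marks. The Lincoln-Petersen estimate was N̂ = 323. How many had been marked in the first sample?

From N = M·C/R: M = N·R / C = 323·8 / 19 = 2584 / 19 = 136.

M = 136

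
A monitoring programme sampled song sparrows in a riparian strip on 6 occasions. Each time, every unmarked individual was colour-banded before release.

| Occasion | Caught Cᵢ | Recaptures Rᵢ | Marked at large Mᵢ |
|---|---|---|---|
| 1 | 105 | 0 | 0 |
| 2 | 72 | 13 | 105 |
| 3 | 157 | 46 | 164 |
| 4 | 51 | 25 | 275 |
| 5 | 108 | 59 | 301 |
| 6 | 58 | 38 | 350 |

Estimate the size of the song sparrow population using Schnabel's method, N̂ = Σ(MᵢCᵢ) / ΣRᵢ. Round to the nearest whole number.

N ≈ 553

Σ MᵢCᵢ = 0·105 + 105·72 + 164·157 + 275·51 + 301·108 + 350·58 = 0 + 7560 + 25748 + 14025 + 32508 + 20300 = 100141
Σ Rᵢ = 0 + 13 + 46 + 25 + 59 + 38 = 181
N̂ = 100141 / 181 ≈ 553.3 → 553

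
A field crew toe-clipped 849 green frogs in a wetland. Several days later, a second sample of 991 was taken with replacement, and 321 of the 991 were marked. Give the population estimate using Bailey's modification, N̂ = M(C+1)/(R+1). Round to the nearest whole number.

N ≈ 2616

N̂ = 849·(991+1)/(321+1) = 849·992/322 = 842208/322 ≈ 2615.6 → 2616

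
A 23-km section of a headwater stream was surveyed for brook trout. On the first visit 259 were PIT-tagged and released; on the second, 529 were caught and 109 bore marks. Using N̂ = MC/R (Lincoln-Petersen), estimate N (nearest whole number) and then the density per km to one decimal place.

density ≈ 54.7 brook trout per km

N̂ = 259·529/109 = 137011/109 ≈ 1257.0 → 1257
Density = N̂ / area = 1257 / 23 ≈ 54.65 → 54.7 per km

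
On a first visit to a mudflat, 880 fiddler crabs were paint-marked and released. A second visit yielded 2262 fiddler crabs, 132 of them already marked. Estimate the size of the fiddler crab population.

N = 15,080

The marked fraction in the recapture sample should equal the marked fraction in the population: 132/2262 = 880/N.
N = (880 × 2262) / 132 = 1990560 / 132 = 15080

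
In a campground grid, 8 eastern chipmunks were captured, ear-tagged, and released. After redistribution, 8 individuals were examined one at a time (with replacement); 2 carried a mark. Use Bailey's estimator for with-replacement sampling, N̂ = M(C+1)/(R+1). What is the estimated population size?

N̂ = 8·(8+1)/(2+1) = 8·9/3 = 72/3 = 24

N = 24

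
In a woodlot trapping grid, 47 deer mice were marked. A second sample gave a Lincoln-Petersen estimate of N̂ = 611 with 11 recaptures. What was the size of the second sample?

From N = M·C/R: C = N·R / M = 611·11 / 47 = 6721 / 47 = 143.

C = 143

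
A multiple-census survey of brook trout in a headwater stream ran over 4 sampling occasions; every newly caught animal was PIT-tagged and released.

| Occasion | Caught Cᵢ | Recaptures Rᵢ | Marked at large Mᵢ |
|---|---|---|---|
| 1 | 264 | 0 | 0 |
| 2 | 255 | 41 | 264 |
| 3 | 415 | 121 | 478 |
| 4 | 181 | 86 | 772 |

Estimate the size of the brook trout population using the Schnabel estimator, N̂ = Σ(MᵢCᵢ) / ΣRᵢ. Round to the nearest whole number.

N ≈ 1635

Σ MᵢCᵢ = 0·264 + 264·255 + 478·415 + 772·181 = 0 + 67320 + 198370 + 139732 = 405422
Σ Rᵢ = 0 + 41 + 121 + 86 = 248
N̂ = 405422 / 248 ≈ 1634.8 → 1635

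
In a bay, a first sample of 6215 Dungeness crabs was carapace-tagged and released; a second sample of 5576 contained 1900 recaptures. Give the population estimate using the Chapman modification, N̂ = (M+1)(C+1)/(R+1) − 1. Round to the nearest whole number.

N ≈ 18,235

N̂ = (6215+1)(5576+1)/(1900+1) − 1 = 6216·5577/1901 − 1
= 34666632/1901 − 1 ≈ 18236.0 − 1 ≈ 18235.0 → 18235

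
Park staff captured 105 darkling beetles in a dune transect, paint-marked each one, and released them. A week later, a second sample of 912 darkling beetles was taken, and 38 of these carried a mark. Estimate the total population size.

Lincoln-Petersen assumes M/N = R/C, so N = M·C / R.
N = (105 × 912) / 38 = 95760 / 38 = 2520

N = 2520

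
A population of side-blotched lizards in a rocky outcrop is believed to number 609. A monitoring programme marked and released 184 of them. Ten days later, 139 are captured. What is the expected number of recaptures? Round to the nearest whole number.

expected recaptures ≈ 42

The marked fraction of the population is 184/609, so in a sample of 139 expect C·(M/N) marked.
E[R] = 184 × 139 / 609 = 25576 / 609 ≈ 42.0 → 42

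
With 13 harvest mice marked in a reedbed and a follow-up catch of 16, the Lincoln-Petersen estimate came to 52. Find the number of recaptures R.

R = 4

From N = M·C/R: R = M·C / N = 13·16 / 52 = 208 / 52 = 4.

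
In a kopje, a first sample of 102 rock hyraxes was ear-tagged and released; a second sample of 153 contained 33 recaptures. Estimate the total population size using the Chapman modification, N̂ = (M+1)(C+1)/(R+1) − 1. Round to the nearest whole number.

N̂ = (102+1)(153+1)/(33+1) − 1 = 103·154/34 − 1
= 15862/34 − 1 ≈ 466.5 − 1 ≈ 465.5 → 466

N ≈ 466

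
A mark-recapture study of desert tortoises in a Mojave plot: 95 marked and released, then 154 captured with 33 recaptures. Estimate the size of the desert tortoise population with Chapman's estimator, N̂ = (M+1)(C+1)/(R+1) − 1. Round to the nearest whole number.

N ≈ 437

N̂ = (95+1)(154+1)/(33+1) − 1 = 96·155/34 − 1
= 14880/34 − 1 ≈ 437.6 − 1 ≈ 436.6 → 437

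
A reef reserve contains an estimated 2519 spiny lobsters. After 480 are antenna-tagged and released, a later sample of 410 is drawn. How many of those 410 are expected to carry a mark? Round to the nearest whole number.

expected recaptures ≈ 78

Expected recaptures E[R] = M·C / N.
E[R] = 480 × 410 / 2519 = 196800 / 2519 ≈ 78.1 → 78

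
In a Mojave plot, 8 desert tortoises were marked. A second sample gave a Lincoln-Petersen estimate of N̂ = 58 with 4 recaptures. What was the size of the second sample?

From N = M·C/R: C = N·R / M = 58·4 / 8 = 232 / 8 = 29.

C = 29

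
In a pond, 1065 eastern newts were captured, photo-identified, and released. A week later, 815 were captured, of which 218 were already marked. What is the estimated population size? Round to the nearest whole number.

N ≈ 3982

The marked fraction in the recapture sample should equal the marked fraction in the population: 218/815 = 1065/N.
N = (1065 × 815) / 218 = 867975 / 218 ≈ 3981.5 → 3982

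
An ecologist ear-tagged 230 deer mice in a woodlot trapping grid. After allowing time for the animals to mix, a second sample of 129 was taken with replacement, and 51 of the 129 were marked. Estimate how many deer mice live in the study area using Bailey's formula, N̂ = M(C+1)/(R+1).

N = 575

N̂ = 230·(129+1)/(51+1) = 230·130/52 = 29900/52 = 575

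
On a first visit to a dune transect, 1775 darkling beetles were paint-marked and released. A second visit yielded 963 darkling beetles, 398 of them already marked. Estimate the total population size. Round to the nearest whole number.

N = (1775 × 963) / 398 = 1709325 / 398 ≈ 4294.8 → 4295

N ≈ 4295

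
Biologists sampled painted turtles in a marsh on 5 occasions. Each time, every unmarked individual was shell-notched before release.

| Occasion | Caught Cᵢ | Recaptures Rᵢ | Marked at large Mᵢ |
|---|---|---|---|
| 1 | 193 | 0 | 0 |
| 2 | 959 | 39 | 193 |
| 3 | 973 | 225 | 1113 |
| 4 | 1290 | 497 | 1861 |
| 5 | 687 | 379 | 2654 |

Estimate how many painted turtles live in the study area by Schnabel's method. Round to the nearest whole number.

Σ MᵢCᵢ = 0·193 + 193·959 + 1113·973 + 1861·1290 + 2654·687 = 0 + 185087 + 1082949 + 2400690 + 1823298 = 5492024
Σ Rᵢ = 0 + 39 + 225 + 497 + 379 = 1140
N̂ = 5492024 / 1140 ≈ 4817.6 → 4818

N ≈ 4818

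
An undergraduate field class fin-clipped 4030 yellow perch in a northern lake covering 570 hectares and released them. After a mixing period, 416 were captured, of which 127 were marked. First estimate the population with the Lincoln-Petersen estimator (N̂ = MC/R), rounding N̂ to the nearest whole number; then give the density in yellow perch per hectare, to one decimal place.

density ≈ 23.2 yellow perch per hectare

N̂ = 4030·416/127 = 1676480/127 ≈ 13200.6 → 13201
Density = N̂ / area = 13201 / 570 ≈ 23.16 → 23.2 per hectare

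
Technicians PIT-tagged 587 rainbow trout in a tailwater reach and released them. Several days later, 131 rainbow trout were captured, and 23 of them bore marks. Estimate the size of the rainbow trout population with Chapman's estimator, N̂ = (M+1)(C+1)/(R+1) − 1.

N̂ = (587+1)(131+1)/(23+1) − 1 = 588·132/24 − 1
= 77616/24 − 1 = 3234 − 1 = 3233

N = 3233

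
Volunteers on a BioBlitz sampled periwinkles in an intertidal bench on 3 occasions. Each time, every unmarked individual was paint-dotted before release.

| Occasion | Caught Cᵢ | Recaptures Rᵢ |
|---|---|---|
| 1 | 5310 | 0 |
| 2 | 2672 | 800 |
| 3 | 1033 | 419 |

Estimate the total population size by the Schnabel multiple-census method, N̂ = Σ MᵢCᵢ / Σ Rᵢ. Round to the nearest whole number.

N ≈ 17,725

Marked at large before each occasion: Mᵢ = Σⱼ<ᵢ (Cⱼ − Rⱼ) → M1=0, M2=5310, M3=7182
Σ MᵢCᵢ = 0·5310 + 5310·2672 + 7182·1033 = 0 + 14188320 + 7419006 = 21607326
Σ Rᵢ = 0 + 800 + 419 = 1219
N̂ = 21607326 / 1219 ≈ 17725.45 → 17725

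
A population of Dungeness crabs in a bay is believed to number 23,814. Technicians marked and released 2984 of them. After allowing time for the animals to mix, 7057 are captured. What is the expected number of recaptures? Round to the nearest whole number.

expected recaptures ≈ 884

Expected recaptures E[R] = M·C / N.
E[R] = 2984 × 7057 / 23814 = 21058088 / 23814 ≈ 884.3 → 884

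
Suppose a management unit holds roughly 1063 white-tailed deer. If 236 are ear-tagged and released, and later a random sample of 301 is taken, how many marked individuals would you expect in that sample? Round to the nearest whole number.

expected recaptures ≈ 67

The marked fraction of the population is 236/1063, so in a sample of 301 expect C·(M/N) marked.
E[R] = 236 × 301 / 1063 = 71036 / 1063 ≈ 66.8 → 67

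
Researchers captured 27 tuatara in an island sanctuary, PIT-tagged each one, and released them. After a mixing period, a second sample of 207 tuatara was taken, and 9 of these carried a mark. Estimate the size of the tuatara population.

The marked fraction in the recapture sample should equal the marked fraction in the population: 9/207 = 27/N.
N = (27 × 207) / 9 = 5589 / 9 = 621

N = 621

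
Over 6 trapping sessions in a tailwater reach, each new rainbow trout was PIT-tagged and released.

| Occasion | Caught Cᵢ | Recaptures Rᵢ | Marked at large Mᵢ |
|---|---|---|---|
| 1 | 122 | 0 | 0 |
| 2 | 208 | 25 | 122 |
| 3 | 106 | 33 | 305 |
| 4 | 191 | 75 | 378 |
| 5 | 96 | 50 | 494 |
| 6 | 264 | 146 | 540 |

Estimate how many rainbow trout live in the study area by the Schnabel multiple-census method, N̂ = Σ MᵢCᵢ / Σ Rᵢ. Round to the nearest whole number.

Σ MᵢCᵢ = 0·122 + 122·208 + 305·106 + 378·191 + 494·96 + 540·264 = 0 + 25376 + 32330 + 72198 + 47424 + 142560 = 319888
Σ Rᵢ = 0 + 25 + 33 + 75 + 50 + 146 = 329
N̂ = 319888 / 329 ≈ 972.3 → 972

N ≈ 972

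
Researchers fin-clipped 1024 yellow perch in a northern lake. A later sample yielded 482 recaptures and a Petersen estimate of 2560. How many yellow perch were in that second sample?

From N = M·C/R: C = N·R / M = 2560·482 / 1024 = 1233920 / 1024 = 1205.

C = 1205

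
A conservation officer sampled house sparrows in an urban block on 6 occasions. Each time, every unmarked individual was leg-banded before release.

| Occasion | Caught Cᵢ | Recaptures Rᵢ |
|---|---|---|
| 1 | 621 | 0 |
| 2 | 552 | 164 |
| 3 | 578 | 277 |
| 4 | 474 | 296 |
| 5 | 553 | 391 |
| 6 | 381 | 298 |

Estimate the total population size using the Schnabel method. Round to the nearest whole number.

Marked at large before each occasion: Mᵢ = Σⱼ<ᵢ (Cⱼ − Rⱼ) → M1=0, M2=621, M3=1009, M4=1310, M5=1488, M6=1650
Σ MᵢCᵢ = 0·621 + 621·552 + 1009·578 + 1310·474 + 1488·553 + 1650·381 = 0 + 342792 + 583202 + 620940 + 822864 + 628650 = 2998448
Σ Rᵢ = 0 + 164 + 277 + 296 + 391 + 298 = 1426
N̂ = 2998448 / 1426 ≈ 2102.7 → 2103

N ≈ 2103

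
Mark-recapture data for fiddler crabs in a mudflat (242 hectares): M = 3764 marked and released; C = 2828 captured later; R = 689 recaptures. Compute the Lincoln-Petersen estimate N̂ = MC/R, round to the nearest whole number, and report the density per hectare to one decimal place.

density ≈ 63.8 fiddler crabs per hectare

N̂ = 3764·2828/689 = 10644592/689 ≈ 15449.3 → 15449
Density = N̂ / area = 15449 / 242 ≈ 63.84 → 63.8 per hectare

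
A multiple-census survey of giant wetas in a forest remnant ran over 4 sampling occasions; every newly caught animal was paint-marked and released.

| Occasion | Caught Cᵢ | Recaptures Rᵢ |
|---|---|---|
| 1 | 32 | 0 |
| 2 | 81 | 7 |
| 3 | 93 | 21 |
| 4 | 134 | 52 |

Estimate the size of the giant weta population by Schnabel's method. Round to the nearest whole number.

Marked at large before each occasion: Mᵢ = Σⱼ<ᵢ (Cⱼ − Rⱼ) → M1=0, M2=32, M3=106, M4=178
Σ MᵢCᵢ = 0·32 + 32·81 + 106·93 + 178·134 = 0 + 2592 + 9858 + 23852 = 36302
Σ Rᵢ = 0 + 7 + 21 + 52 = 80
N̂ = 36302 / 80 ≈ 453.8 → 454

N ≈ 454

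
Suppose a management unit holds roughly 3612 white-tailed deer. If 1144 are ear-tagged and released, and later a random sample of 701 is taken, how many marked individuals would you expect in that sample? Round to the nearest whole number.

expected recaptures ≈ 222

The marked fraction of the population is 1144/3612, so in a sample of 701 expect C·(M/N) marked.
E[R] = 1144 × 701 / 3612 = 801944 / 3612 ≈ 222.0 → 222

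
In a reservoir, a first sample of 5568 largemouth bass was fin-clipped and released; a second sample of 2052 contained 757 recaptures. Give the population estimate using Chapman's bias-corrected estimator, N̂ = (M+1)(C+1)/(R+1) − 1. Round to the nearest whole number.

N ≈ 15,082

N̂ = (5568+1)(2052+1)/(757+1) − 1 = 5569·2053/758 − 1
= 11433157/758 − 1 ≈ 15083.3 − 1 ≈ 15082.3 → 15082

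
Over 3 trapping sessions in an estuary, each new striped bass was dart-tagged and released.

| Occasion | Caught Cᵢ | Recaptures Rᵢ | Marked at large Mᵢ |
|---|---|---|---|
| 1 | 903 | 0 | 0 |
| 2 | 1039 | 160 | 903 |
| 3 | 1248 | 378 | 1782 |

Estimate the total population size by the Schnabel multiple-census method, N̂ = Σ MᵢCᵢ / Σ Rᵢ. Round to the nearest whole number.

Σ MᵢCᵢ = 0·903 + 903·1039 + 1782·1248 = 0 + 938217 + 2223936 = 3162153
Σ Rᵢ = 0 + 160 + 378 = 538
N̂ = 3162153 / 538 ≈ 5877.6 → 5878

N ≈ 5878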